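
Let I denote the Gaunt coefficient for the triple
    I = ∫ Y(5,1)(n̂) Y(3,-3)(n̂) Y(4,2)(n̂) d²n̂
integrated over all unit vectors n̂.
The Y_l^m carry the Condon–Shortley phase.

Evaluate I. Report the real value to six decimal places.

Rules hold: Σm=0, L=12 even, 2≤4≤8.
N = 11·7·9 = 693
Δ = 4!·6!·2!/13! = 1/180180
Racah Σ t=1..3: t=1:−1/576 t=2:+1/144 t=3:−1/576 = 1/288
⇒ 3j(5 3 4; 0 0 0)² = 20/1001, sgn +1
Racah Σ t=0..0: t=0:+1/2304 = 1/2304
⇒ 3j(5 3 4; 1 -3 2)² = 75/4004, sgn +1
4πI² = N·(3j₀)²·(3jₘ)² = 3375/13013
I = +1·√(0.259356/4π) = 0.14366244

0.143662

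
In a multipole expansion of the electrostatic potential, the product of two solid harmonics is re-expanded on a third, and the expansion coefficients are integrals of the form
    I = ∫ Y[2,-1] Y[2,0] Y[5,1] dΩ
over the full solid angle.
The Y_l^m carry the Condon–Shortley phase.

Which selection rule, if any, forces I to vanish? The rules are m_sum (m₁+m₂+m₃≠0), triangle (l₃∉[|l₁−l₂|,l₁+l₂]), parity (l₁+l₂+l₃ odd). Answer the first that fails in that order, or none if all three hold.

triangle

m₁+m₂+m₃ = -1 + 0 + 1 = 0  ✓
triangle: |2−2|=0 ≤ l₃=5 ≤ 2+2=4  ✗
parity: l₁+l₂+l₃ = 9 is odd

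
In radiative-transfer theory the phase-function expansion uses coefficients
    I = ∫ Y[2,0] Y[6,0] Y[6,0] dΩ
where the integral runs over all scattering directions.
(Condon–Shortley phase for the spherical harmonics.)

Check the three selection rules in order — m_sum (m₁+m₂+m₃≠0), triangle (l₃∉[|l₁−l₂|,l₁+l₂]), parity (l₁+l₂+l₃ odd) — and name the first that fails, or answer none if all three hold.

azimuthal sum: 0 + 0 + 0 = 0  ✓
4 ≤ 6 ≤ 8 (triangle on l)  ✓
L = 2 + 6 + 6 = 14 (even)  ✓

none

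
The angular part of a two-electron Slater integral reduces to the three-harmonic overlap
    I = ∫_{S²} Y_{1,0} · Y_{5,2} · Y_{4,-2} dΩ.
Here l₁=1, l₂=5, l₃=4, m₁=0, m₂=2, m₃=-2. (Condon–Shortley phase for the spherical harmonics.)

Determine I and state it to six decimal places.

Rules hold: Σm=0, L=10 even, 4≤4≤6.
N = 3·11·9 = 297
Δ = 2!·0!·8!/11! = 1/495
Racah Σ t=1..1: t=1:−1/576 = -1/576
⇒ 3j(1 5 4; 0 0 0)² = 5/99, sgn -1
Racah Σ t=1..1: t=1:−1/1440 = -1/1440
⇒ 3j(1 5 4; 0 2 -2)² = 7/165, sgn -1
4πI² = N·(3j₀)²·(3jₘ)² = 7/11
I = +1·√(0.636364/4π) = 0.22503380

0.225034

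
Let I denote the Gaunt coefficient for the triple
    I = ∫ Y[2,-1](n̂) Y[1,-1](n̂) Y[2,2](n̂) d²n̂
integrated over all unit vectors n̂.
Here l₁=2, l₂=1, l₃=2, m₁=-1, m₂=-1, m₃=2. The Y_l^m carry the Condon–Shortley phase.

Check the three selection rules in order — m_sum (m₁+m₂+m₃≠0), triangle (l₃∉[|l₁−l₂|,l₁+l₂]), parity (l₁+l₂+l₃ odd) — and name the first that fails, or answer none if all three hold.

parity

m₁+m₂+m₃ = -1 − 1 + 2 = 0  ✓
triangle: |2−1|=1 ≤ l₃=2 ≤ 2+1=3  ✓
parity: l₁+l₂+l₃ = 5 is odd  ✗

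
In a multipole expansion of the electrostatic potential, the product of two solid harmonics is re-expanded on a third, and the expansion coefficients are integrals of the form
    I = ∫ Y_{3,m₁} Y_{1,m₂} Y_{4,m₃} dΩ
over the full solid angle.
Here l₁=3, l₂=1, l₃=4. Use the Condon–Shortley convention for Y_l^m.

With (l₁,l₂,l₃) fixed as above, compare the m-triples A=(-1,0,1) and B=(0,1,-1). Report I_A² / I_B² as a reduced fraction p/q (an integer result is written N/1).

Same 3,1,4: normalisation and zero-m 3j drop out of the ratio.
A: Δ: 0! 6! 2! / 9! → 1/252; sum: t=0:+1/48 = 1/48; 3j²(3 1 4; -1 0 1) = Δ·Π!·Σ² = 5/84  (sign -1)
B: Δ: 0! 6! 2! / 9! → 1/252; sum: t=0:+1/72 = 1/72; 3j²(3 1 4; 0 1 -1) = Δ·Π!·Σ² = 5/126  (sign -1)
I_A²/I_B² = (5/84)/(5/126) = 3/2

3/2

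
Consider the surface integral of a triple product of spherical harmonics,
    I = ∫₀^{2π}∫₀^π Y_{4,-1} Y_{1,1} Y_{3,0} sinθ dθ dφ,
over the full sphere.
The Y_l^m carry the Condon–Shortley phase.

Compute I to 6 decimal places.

m-sum 0 ✓  L=8 even ✓  3≤3≤5 ✓
Π(2lᵢ+1) = 9×3×7 = 189
triangle coeff Δ(4,1,3) = 1/252
Σ_t [1,1]: t=1:−1/36 = -1/36
(3j)²=4/63 [(4 1 3; 0 0 0)], sign=+1
Σ_t [2,2]: t=2:+1/72 = 1/72
(3j)²=5/126 [(4 1 3; -1 1 0)], sign=-1
⇒ 4πI² = 10/21
I = (-1)√(10/21/(4π)) = -0.19466390

-0.194664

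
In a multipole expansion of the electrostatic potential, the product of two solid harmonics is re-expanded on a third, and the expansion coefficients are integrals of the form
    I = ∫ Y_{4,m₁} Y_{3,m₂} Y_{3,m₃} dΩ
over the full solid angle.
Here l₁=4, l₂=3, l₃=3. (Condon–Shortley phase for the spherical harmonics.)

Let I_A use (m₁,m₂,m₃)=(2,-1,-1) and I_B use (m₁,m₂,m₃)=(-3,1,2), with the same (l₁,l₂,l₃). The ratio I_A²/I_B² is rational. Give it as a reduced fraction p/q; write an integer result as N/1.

l's match ⇒ only the (l;m) 3-j factors differ between A and B.
A: triangle coeff Δ(4,3,3) = 1/34650; Σ_t [0,2]: t=0:+1/192 t=1:−1/36 t=2:+1/192 = -5/288; (3j)²=20/693 [(4 3 3; 2 -1 -1)], sign=-1
B: triangle coeff Δ(4,3,3) = 1/34650; Σ_t [3,4]: t=3:−1/144 t=4:+1/288 = -1/288; (3j)²=1/99 [(4 3 3; -3 1 2)], sign=+1
I_A²/I_B² = (20/693)/(1/99) = 20/7

20/7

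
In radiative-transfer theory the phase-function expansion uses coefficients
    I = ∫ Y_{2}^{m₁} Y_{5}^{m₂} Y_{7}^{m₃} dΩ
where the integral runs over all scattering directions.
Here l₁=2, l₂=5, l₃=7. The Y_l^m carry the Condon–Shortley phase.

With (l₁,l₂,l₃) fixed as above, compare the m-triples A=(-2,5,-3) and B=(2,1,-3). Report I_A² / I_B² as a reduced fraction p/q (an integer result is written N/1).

1/210

Same 2,5,7: normalisation and zero-m 3j drop out of the ratio.
A: Δ: 0! 4! 10! / 15! → 1/15015; sum: t=0:+1/87091200 = 1/87091200; 3j²(2 5 7; -2 5 -3) = Δ·Π!·Σ² = 1/15015  (sign +1)
B: Δ: 0! 4! 10! / 15! → 1/15015; sum: t=0:+1/414720 = 1/414720; 3j²(2 5 7; 2 1 -3) = Δ·Π!·Σ² = 2/143  (sign +1)
I_A²/I_B² = (1/15015)/(2/143) = 1/210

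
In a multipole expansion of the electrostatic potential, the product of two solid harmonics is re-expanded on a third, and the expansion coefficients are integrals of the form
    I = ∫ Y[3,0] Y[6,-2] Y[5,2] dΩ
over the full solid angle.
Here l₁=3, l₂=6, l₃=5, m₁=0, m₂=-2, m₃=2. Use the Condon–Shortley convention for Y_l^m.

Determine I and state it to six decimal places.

Checks pass: Σm=0; 14 even; l₃=5∈[3,9].
(2·3+1)(2·6+1)(2·5+1) = 1001
Δ: 4! 2! 8! / 15! → 1/675675
sum: t=1:−1/8640 t=2:+1/2304 t=3:−1/8640 = 7/34560
3j²(3 6 5; 0 0 0) = Δ·Π!·Σ² = 7/429  (sign -1)
sum: t=1:−1/8640 t=2:+1/5760 t=3:−1/60480 = 1/24192
3j²(3 6 5; 0 -2 2) = Δ·Π!·Σ² = 8/3003  (sign -1)
combine: 4πI² = 1001·7/429·8/3003 = 56/1287
take √, sign +1: I = 0.05884368

0.058844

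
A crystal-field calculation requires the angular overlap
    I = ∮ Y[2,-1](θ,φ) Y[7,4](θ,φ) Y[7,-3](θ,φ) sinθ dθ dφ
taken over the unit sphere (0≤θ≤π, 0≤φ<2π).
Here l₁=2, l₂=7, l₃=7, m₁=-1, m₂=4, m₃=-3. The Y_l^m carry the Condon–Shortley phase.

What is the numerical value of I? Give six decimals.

0.162315

Rules hold: Σm=0, L=16 even, 5≤7≤9.
N = 5·15·15 = 1125
Δ = 2!·2!·12!/17! = 1/185640
Racah Σ t=0..2: t=0:+1/2419200 t=1:−1/518400 t=2:+1/2419200 = -1/907200
⇒ 3j(2 7 7; 0 0 0)² = 56/3315, sgn +1
Racah Σ t=1..2: t=1:−1/14515200 t=2:+1/4354560 = 1/6220800
⇒ 3j(2 7 7; -1 4 -3)² = 77/4420, sgn +1
4πI² = N·(3j₀)²·(3jₘ)² = 16170/48841
I = +1·√(0.331074/4π) = 0.16231468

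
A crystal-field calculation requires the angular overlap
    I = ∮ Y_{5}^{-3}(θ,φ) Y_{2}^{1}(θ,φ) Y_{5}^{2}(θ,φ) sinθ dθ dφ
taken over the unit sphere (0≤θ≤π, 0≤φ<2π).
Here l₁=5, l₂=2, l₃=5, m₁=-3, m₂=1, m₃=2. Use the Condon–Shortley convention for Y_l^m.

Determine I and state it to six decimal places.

-0.161739

m-sum 0 ✓  L=12 even ✓  3≤5≤7 ✓
Π(2lᵢ+1) = 11×5×11 = 605
triangle coeff Δ(5,2,5) = 1/38610
Σ_t [0,2]: t=0:+1/2880 t=1:−1/576 t=2:+1/2880 = -1/960
(3j)²=10/429 [(5 2 5; 0 0 0)], sign=+1
Σ_t [1,2]: t=1:−1/10080 t=2:+1/2880 = 1/4032
(3j)²=10/429 [(5 2 5; -3 1 2)], sign=-1
⇒ 4πI² = 500/1521
I = (-1)√(500/1521/(4π)) = -0.16173926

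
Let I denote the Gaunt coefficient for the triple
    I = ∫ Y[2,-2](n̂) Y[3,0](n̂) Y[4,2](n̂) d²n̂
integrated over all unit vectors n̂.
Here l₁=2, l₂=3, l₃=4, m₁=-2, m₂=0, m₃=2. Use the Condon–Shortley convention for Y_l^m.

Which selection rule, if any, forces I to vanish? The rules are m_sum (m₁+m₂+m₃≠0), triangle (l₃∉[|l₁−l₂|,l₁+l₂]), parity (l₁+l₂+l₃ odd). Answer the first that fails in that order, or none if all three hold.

parity

azimuthal sum: -2 + 0 + 2 = 0  ✓
1 ≤ 4 ≤ 5 (triangle on l)  ✓
L = 2 + 3 + 4 = 9 (odd)  ✗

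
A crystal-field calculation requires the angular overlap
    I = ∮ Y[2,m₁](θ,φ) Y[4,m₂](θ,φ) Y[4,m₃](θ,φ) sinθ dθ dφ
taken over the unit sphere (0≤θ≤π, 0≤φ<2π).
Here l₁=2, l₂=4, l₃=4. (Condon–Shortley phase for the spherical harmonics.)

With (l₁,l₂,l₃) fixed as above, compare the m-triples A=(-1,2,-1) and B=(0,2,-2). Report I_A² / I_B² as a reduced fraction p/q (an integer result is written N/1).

243/64

Shared (l₁,l₂,l₃)=(2,4,4): N and (l;000)² cancel in I_A²/I_B².
A: Δ = 2!·2!·6!/11! = 1/13860; Racah Σ t=1..2: t=1:−1/240 t=2:+1/96 = 1/160; ⇒ 3j(2 4 4; -1 2 -1)² = 27/1540, sgn -1
B: Δ = 2!·2!·6!/11! = 1/13860; Racah Σ t=0..2: t=0:+1/2880 t=1:−1/120 t=2:+1/192 = -1/360; ⇒ 3j(2 4 4; 0 2 -2)² = 16/3465, sgn -1
I_A²/I_B² = (27/1540)/(16/3465) = 243/64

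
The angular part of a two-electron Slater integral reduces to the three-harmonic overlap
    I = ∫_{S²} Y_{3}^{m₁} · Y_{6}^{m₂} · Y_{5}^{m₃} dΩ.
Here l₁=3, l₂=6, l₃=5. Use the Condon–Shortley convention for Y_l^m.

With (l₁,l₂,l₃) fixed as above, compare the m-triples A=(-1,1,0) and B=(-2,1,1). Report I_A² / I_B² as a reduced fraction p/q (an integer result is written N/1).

Same 3,6,5: normalisation and zero-m 3j drop out of the ratio.
A: Δ: 4! 2! 8! / 15! → 1/675675; sum: t=2:+1/5760 t=3:−1/3456 t=4:+1/34560 = -1/11520; 3j²(3 6 5; -1 1 0) = Δ·Π!·Σ² = 2/429  (sign +1)
B: Δ: 4! 2! 8! / 15! → 1/675675; sum: t=3:−1/6912 t=4:+1/17280 = -1/11520; 3j²(3 6 5; -2 1 1) = Δ·Π!·Σ² = 2/143  (sign -1)
I_A²/I_B² = (2/429)/(2/143) = 1/3

1/3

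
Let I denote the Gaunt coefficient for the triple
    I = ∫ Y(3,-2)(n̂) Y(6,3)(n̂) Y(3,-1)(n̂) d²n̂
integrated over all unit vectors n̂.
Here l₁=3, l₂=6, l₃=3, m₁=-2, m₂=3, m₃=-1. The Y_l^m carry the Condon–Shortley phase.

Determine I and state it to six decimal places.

m-sum 0 ✓  L=12 even ✓  3≤3≤9 ✓
Π(2lᵢ+1) = 7×13×7 = 637
triangle coeff Δ(3,6,3) = 1/12012
Σ_t [3,3]: t=3:−1/1296 = -1/1296
(3j)²=100/3003 [(3 6 3; 0 0 0)], sign=+1
Σ_t [5,5]: t=5:−1/5760 = -1/5760
(3j)²=9/286 [(3 6 3; -2 3 -1)], sign=-1
⇒ 4πI² = 1050/1573
I = (-1)√(1050/1573/(4π)) = -0.23047581

-0.230476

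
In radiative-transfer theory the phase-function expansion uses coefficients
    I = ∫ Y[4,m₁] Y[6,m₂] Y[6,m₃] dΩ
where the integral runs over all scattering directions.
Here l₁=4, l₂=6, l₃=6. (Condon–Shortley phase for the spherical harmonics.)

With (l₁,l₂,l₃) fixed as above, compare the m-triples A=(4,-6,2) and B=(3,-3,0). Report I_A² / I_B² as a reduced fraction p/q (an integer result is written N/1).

11/42

Same 4,6,6: normalisation and zero-m 3j drop out of the ratio.
A: Δ: 4! 4! 8! / 17! → 1/15315300; sum: t=0:+1/23224320 = 1/23224320; 3j²(4 6 6; 4 -6 2) = Δ·Π!·Σ² = 1/442  (sign +1)
B: Δ: 4! 4! 8! / 17! → 1/15315300; sum: t=0:+1/103680 t=1:−1/207360 = 1/207360; 3j²(4 6 6; 3 -3 0) = Δ·Π!·Σ² = 21/2431  (sign +1)
I_A²/I_B² = (1/442)/(21/2431) = 11/42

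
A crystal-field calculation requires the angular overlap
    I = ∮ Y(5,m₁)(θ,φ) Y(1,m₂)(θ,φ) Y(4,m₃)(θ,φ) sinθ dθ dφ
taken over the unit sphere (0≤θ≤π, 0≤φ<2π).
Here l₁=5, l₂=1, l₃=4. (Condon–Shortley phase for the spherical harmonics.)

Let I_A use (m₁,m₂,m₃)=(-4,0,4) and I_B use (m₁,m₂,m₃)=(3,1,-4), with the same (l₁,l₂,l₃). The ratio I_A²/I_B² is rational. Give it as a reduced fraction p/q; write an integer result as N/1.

Shared (l₁,l₂,l₃)=(5,1,4): N and (l;000)² cancel in I_A²/I_B².
A: Δ = 2!·8!·0!/11! = 1/495; Racah Σ t=1..1: t=1:−1/40320 = -1/40320; ⇒ 3j(5 1 4; -4 0 4)² = 1/55, sgn -1
B: Δ = 2!·8!·0!/11! = 1/495; Racah Σ t=2..2: t=2:+1/80640 = 1/80640; ⇒ 3j(5 1 4; 3 1 -4)² = 1/495, sgn +1
I_A²/I_B² = (1/55)/(1/495) = 9/1

9/1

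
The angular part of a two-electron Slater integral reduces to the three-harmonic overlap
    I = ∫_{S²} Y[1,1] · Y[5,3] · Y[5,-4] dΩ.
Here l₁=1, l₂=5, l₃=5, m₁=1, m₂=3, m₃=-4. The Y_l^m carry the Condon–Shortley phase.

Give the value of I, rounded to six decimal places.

l₁+l₂+l₃=11 is odd: 3j(l;000)=0 ⇒ I=0

0.000000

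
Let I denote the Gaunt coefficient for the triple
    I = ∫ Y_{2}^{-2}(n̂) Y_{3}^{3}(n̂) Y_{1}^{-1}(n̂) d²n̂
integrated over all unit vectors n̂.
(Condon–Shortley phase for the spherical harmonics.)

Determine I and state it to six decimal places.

-0.319865

Rules hold: Σm=0, L=6 even, 1≤1≤5.
N = 5·7·3 = 105
Δ = 4!·0!·2!/7! = 1/105
Racah Σ t=2..2: t=2:+1/4 = 1/4
⇒ 3j(2 3 1; 0 0 0)² = 3/35, sgn -1
Racah Σ t=4..4: t=4:+1/48 = 1/48
⇒ 3j(2 3 1; -2 3 -1)² = 1/7, sgn +1
4πI² = N·(3j₀)²·(3jₘ)² = 9/7
I = -1·√(1.28571/4π) = -0.31986543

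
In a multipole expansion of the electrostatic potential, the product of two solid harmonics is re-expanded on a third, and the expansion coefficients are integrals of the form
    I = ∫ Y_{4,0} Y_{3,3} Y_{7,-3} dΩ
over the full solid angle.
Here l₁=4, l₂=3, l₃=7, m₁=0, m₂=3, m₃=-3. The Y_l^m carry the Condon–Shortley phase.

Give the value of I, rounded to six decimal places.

Checks pass: Σm=0; 14 even; l₃=7∈[1,7].
(2·4+1)(2·3+1)(2·7+1) = 945
Δ: 0! 8! 6! / 15! → 1/45045
sum: t=0:+1/20736 = 1/20736
3j²(4 3 7; 0 0 0) = Δ·Π!·Σ² = 35/1287  (sign -1)
sum: t=0:+1/414720 = 1/414720
3j²(4 3 7; 0 3 -3) = Δ·Π!·Σ² = 2/429  (sign +1)
combine: 4πI² = 945·35/1287·2/429 = 2450/20449
take √, sign -1: I = -0.09764322

-0.097643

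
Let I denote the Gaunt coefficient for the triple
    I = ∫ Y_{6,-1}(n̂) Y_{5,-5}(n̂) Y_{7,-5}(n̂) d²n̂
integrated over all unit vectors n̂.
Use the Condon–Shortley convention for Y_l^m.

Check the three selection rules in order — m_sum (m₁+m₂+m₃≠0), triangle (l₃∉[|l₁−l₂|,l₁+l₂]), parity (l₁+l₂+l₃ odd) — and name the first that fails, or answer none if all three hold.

m₁+m₂+m₃ = -1 − 5 − 5 = -11  ✗
triangle: |6−5|=1 ≤ l₃=7 ≤ 6+5=11
parity: l₁+l₂+l₃ = 18 is even

m_sum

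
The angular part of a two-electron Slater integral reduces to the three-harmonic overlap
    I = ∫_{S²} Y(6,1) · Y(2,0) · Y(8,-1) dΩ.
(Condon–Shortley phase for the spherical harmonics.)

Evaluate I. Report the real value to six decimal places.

Rules hold: Σm=0, L=16 even, 4≤8≤8.
N = 13·5·17 = 1105
Δ = 0!·12!·4!/17! = 1/30940
Racah Σ t=0..0: t=0:+1/2073600 = 1/2073600
⇒ 3j(6 2 8; 0 0 0)² = 28/1105, sgn +1
Racah Σ t=0..0: t=0:+1/2419200 = 1/2419200
⇒ 3j(6 2 8; 1 0 -1)² = 27/1105, sgn -1
4πI² = N·(3j₀)²·(3jₘ)² = 756/1105
I = -1·√(0.684163/4π) = -0.23333228

-0.233332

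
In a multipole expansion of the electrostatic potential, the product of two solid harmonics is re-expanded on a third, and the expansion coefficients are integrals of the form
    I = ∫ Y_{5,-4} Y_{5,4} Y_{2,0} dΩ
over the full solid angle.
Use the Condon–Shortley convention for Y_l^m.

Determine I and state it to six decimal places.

-0.097044

Checks pass: Σm=0; 12 even; l₃=2∈[0,10].
(2·5+1)(2·5+1)(2·2+1) = 605
Δ: 8! 2! 2! / 13! → 1/38610
sum: t=3:−1/2880 t=4:+1/576 t=5:−1/2880 = 1/960
3j²(5 5 2; 0 0 0) = Δ·Π!·Σ² = 10/429  (sign +1)
sum: t=7:−1/20160 t=8:+1/40320 = -1/40320
3j²(5 5 2; -4 4 0) = Δ·Π!·Σ² = 6/715  (sign -1)
combine: 4πI² = 605·10/429·6/715 = 20/169
take √, sign -1: I = -0.09704356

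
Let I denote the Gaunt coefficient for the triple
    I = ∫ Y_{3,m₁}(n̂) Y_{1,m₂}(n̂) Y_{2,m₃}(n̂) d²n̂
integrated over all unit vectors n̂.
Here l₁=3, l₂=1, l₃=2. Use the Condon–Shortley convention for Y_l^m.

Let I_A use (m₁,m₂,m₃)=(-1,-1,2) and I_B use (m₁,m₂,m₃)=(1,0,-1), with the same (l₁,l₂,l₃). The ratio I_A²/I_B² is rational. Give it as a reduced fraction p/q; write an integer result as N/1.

Same 3,1,2: normalisation and zero-m 3j drop out of the ratio.
A: Δ: 2! 4! 0! / 7! → 1/105; sum: t=0:+1/48 = 1/48; 3j²(3 1 2; -1 -1 2) = Δ·Π!·Σ² = 1/105  (sign +1)
B: Δ: 2! 4! 0! / 7! → 1/105; sum: t=1:−1/6 = -1/6; 3j²(3 1 2; 1 0 -1) = Δ·Π!·Σ² = 8/105  (sign +1)
I_A²/I_B² = (1/105)/(8/105) = 1/8

1/8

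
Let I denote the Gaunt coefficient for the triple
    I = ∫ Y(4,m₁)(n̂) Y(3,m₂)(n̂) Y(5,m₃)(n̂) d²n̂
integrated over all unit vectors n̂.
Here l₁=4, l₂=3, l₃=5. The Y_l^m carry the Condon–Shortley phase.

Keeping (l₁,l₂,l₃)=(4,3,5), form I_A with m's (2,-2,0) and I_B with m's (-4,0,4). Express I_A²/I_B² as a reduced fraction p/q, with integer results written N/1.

Same 4,3,5: normalisation and zero-m 3j drop out of the ratio.
A: Δ: 2! 6! 4! / 13! → 1/180180; sum: t=0:+1/576 t=1:−1/2880 = 1/720; 3j²(4 3 5; 2 -2 0) = Δ·Π!·Σ² = 80/3003  (sign -1)
B: Δ: 2! 6! 4! / 13! → 1/180180; sum: t=2:+1/8640 = 1/8640; 3j²(4 3 5; -4 0 4) = Δ·Π!·Σ² = 28/715  (sign -1)
I_A²/I_B² = (80/3003)/(28/715) = 100/147

100/147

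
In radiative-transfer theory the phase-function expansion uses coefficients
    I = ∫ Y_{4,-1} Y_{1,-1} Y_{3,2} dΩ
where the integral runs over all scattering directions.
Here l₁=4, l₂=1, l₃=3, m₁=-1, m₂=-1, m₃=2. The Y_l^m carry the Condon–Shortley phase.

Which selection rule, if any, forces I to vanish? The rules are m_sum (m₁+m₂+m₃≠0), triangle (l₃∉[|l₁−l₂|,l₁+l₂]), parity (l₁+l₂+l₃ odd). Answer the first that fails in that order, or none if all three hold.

none

azimuthal sum: -1 − 1 + 2 = 0  ✓
3 ≤ 3 ≤ 5 (triangle on l)  ✓
L = 4 + 1 + 3 = 8 (even)  ✓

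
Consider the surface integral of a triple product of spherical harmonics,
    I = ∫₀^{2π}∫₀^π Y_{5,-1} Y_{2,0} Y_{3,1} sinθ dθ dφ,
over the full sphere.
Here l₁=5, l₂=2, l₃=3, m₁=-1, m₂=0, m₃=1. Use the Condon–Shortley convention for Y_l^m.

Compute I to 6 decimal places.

m-sum 0 ✓  L=10 even ✓  3≤3≤7 ✓
Π(2lᵢ+1) = 11×5×7 = 385
triangle coeff Δ(5,2,3) = 1/2310
Σ_t [2,2]: t=2:+1/144 = 1/144
(3j)²=10/231 [(5 2 3; 0 0 0)], sign=-1
Σ_t [2,2]: t=2:+1/192 = 1/192
(3j)²=3/77 [(5 2 3; -1 0 1)], sign=+1
⇒ 4πI² = 50/77
I = (-1)√(50/77/(4π)) = -0.22731846

-0.227318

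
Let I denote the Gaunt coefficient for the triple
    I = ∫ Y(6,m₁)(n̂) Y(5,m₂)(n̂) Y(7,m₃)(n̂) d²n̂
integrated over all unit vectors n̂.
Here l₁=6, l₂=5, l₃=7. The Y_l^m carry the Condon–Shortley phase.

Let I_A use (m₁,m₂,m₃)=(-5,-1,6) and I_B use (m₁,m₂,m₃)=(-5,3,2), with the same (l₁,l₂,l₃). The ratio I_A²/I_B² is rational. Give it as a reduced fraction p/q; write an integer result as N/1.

143/168

Same 6,5,7: normalisation and zero-m 3j drop out of the ratio.
A: Δ: 4! 8! 6! / 19! → 1/174594420; sum: t=3:−1/29030400 t=4:+1/87091200 = -1/43545600; 3j²(6 5 7; -5 -1 6) = Δ·Π!·Σ² = 88/6783  (sign +1)
B: Δ: 4! 8! 6! / 19! → 1/174594420; sum: t=3:−1/29030400 t=4:+1/5806080 = 1/7257600; 3j²(6 5 7; -5 3 2) = Δ·Π!·Σ² = 64/4199  (sign -1)
I_A²/I_B² = (88/6783)/(64/4199) = 143/168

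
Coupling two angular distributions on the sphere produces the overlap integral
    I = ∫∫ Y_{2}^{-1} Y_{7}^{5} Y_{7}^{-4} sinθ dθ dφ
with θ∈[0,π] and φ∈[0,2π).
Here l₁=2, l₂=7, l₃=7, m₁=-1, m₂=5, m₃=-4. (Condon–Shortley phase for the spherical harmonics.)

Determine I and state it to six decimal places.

-0.188767

m-sum 0 ✓  L=16 even ✓  5≤7≤9 ✓
Π(2lᵢ+1) = 5×15×15 = 1125
triangle coeff Δ(2,7,7) = 1/185640
Σ_t [0,2]: t=0:+1/2419200 t=1:−1/518400 t=2:+1/2419200 = -1/907200
(3j)²=56/3315 [(2 7 7; 0 0 0)], sign=+1
Σ_t [1,2]: t=1:−1/79833600 t=2:+1/14515200 = 1/17740800
(3j)²=729/30940 [(2 7 7; -1 5 -4)], sign=-1
⇒ 4πI² = 21870/48841
I = (-1)√(21870/48841/(4π)) = -0.18876748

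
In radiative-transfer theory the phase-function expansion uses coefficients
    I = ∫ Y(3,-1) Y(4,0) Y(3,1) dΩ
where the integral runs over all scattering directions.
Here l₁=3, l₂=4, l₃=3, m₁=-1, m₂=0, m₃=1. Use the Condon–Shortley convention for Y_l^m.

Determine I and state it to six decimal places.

m-sum 0 ✓  L=10 even ✓  1≤3≤7 ✓
Π(2lᵢ+1) = 7×9×7 = 441
triangle coeff Δ(3,4,3) = 1/34650
Σ_t [1,3]: t=1:−1/72 t=2:+1/16 t=3:−1/72 = 5/144
(3j)²=2/77 [(3 4 3; 0 0 0)], sign=-1
Σ_t [2,4]: t=2:+1/32 t=3:−1/36 t=4:+1/1152 = 5/1152
(3j)²=1/1386 [(3 4 3; -1 0 1)], sign=+1
⇒ 4πI² = 1/121
I = (-1)√(1/121/(4π)) = -0.02564498

-0.025645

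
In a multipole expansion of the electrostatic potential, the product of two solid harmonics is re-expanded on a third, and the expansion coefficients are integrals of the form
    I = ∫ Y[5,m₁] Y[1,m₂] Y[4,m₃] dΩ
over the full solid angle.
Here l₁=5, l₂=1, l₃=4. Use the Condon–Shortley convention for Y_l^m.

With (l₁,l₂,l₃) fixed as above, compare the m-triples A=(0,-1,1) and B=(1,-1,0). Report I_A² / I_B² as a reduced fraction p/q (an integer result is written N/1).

2/3

Shared (l₁,l₂,l₃)=(5,1,4): N and (l;000)² cancel in I_A²/I_B².
A: Δ = 2!·8!·0!/11! = 1/495; Racah Σ t=0..0: t=0:+1/1440 = 1/1440; ⇒ 3j(5 1 4; 0 -1 1)² = 2/99, sgn -1
B: Δ = 2!·8!·0!/11! = 1/495; Racah Σ t=0..0: t=0:+1/1152 = 1/1152; ⇒ 3j(5 1 4; 1 -1 0)² = 1/33, sgn +1
I_A²/I_B² = (2/99)/(1/33) = 2/3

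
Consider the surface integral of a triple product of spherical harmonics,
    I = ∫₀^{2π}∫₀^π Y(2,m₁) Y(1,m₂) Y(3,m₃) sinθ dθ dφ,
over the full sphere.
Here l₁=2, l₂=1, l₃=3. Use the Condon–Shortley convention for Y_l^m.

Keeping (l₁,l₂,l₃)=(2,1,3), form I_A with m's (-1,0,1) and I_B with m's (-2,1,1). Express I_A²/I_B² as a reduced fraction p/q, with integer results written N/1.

8/1

l's match ⇒ only the (l;m) 3-j factors differ between A and B.
A: triangle coeff Δ(2,1,3) = 1/105; Σ_t [0,0]: t=0:+1/6 = 1/6; (3j)²=8/105 [(2 1 3; -1 0 1)], sign=+1
B: triangle coeff Δ(2,1,3) = 1/105; Σ_t [0,0]: t=0:+1/48 = 1/48; (3j)²=1/105 [(2 1 3; -2 1 1)], sign=+1
I_A²/I_B² = (8/105)/(1/105) = 8/1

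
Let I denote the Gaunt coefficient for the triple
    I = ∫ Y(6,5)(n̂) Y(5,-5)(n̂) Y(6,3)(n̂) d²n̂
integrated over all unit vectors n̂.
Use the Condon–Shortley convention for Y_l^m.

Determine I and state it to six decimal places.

0.000000

5 − 5 + 3 = 3 ≠ 0: azimuthal integral kills it; I = 0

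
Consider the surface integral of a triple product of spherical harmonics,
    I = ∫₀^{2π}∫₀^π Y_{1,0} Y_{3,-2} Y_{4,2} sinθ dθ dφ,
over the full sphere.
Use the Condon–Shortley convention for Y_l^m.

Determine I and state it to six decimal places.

Checks pass: Σm=0; 8 even; l₃=4∈[2,4].
(2·1+1)(2·3+1)(2·4+1) = 189
Δ: 0! 2! 6! / 9! → 1/252
sum: t=0:+1/36 = 1/36
3j²(1 3 4; 0 0 0) = Δ·Π!·Σ² = 4/63  (sign +1)
sum: t=0:+1/120 = 1/120
3j²(1 3 4; 0 -2 2) = Δ·Π!·Σ² = 1/21  (sign +1)
combine: 4πI² = 189·4/63·1/21 = 4/7
take √, sign +1: I = 0.21324362

0.213244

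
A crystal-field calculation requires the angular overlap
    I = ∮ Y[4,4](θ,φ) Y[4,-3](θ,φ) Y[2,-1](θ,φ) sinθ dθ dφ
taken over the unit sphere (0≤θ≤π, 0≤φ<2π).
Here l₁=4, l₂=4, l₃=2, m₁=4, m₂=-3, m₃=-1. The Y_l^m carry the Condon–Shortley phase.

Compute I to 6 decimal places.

Rules hold: Σm=0, L=10 even, 0≤2≤8.
N = 9·9·5 = 405
Δ = 6!·2!·2!/11! = 1/13860
Racah Σ t=2..4: t=2:+1/192 t=3:−1/36 t=4:+1/192 = -5/288
⇒ 3j(4 4 2; 0 0 0)² = 20/693, sgn -1
Racah Σ t=0..0: t=0:+1/1440 = 1/1440
⇒ 3j(4 4 2; 4 -3 -1)² = 7/165, sgn -1
4πI² = N·(3j₀)²·(3jₘ)² = 60/121
I = +1·√(0.495868/4π) = 0.19864517

0.198645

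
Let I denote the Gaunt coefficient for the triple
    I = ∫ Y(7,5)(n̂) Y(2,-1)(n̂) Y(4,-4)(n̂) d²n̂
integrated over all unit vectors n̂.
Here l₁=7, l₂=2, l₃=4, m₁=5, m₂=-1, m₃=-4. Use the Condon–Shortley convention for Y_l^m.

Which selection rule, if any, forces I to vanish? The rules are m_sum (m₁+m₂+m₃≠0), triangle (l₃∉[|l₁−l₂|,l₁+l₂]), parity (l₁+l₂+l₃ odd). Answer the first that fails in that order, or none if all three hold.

triangle

m₁+m₂+m₃ = 5 − 1 − 4 = 0  ✓
triangle: |7−2|=5 ≤ l₃=4 ≤ 7+2=9  ✗
parity: l₁+l₂+l₃ = 13 is odd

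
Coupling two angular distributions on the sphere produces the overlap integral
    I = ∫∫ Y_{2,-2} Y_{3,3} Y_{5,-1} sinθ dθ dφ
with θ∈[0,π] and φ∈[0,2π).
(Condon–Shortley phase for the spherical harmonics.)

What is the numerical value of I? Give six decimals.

Rules hold: Σm=0, L=10 even, 1≤5≤5.
N = 5·7·11 = 385
Δ = 0!·4!·6!/11! = 1/2310
Racah Σ t=0..0: t=0:+1/144 = 1/144
⇒ 3j(2 3 5; 0 0 0)² = 10/231, sgn -1
Racah Σ t=0..0: t=0:+1/17280 = 1/17280
⇒ 3j(2 3 5; -2 3 -1)² = 1/2310, sgn +1
4πI² = N·(3j₀)²·(3jₘ)² = 5/693
I = -1·√(0.00721501/4π) = -0.02396147

-0.023961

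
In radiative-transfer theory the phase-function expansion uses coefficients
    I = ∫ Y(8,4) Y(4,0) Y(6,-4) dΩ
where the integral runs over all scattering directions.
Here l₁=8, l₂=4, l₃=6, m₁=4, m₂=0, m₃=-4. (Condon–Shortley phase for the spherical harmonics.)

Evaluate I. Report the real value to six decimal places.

m-sum 0 ✓  L=18 even ✓  4≤6≤12 ✓
Π(2lᵢ+1) = 17×9×13 = 1989
triangle coeff Δ(8,4,6) = 1/23279256
Σ_t [2,4]: t=2:+1/1658880 t=3:−1/518400 t=4:+1/1658880 = -1/1382400
(3j)²=504/46189 [(8 4 6; 0 0 0)], sign=-1
Σ_t [2,4]: t=2:+1/7741440 t=3:−1/13063680 t=4:+1/348364800 = 29/522547200
(3j)²=1682/264537 [(8 4 6; 4 0 -4)], sign=+1
⇒ 4πI² = 121104/877591
I = (-1)√(121104/877591/(4π)) = -0.10479202

-0.104792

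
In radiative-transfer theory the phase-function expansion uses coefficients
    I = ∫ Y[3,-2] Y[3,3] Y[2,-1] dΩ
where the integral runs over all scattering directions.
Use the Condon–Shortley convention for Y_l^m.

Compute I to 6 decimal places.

-0.210261

m-sum 0 ✓  L=8 even ✓  0≤2≤6 ✓
Π(2lᵢ+1) = 7×7×5 = 245
triangle coeff Δ(3,3,2) = 1/3780
Σ_t [1,3]: t=1:−1/24 t=2:+1/4 t=3:−1/24 = 1/6
(3j)²=4/105 [(3 3 2; 0 0 0)], sign=+1
Σ_t [4,4]: t=4:+1/48 = 1/48
(3j)²=5/84 [(3 3 2; -2 3 -1)], sign=-1
⇒ 4πI² = 5/9
I = (-1)√(5/9/(4π)) = -0.21026104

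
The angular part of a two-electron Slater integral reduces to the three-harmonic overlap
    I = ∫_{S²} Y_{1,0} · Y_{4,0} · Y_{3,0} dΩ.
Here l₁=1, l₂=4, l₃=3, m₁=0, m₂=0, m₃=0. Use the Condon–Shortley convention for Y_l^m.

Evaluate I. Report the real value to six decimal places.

Rules hold: Σm=0, L=8 even, 3≤3≤5.
N = 3·9·7 = 189
Δ = 2!·0!·6!/9! = 1/252
Racah Σ t=1..1: t=1:−1/36 = -1/36
⇒ 3j(1 4 3; 0 0 0)² = 4/63, sgn +1
(m-triple is (0,0,0) — same symbol as above.)
4πI² = N·(3j₀)²·(3jₘ)² = 16/21
I = +1·√(0.761905/4π) = 0.24623252

0.246233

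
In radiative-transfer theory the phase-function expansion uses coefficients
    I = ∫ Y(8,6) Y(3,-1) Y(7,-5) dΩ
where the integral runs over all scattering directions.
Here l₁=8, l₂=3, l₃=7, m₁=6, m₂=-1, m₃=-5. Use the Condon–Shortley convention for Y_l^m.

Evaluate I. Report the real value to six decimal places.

0.053058

Checks pass: Σm=0; 18 even; l₃=7∈[5,11].
(2·8+1)(2·3+1)(2·7+1) = 1785
Δ: 4! 12! 2! / 19! → 1/5290740
sum: t=1:−1/7257600 t=2:+1/2073600 t=3:−1/7257600 = 1/4838400
3j²(8 3 7; 0 0 0) = Δ·Π!·Σ² = 252/20995  (sign -1)
sum: t=0:+1/348364800 t=1:−1/239500800 t=2:+1/3832012800 = -1/958003200
3j²(8 3 7; 6 -1 -5) = Δ·Π!·Σ² = 8/4845  (sign -1)
combine: 4πI² = 1785·252/20995·8/4845 = 14112/398905
take √, sign +1: I = 0.05305846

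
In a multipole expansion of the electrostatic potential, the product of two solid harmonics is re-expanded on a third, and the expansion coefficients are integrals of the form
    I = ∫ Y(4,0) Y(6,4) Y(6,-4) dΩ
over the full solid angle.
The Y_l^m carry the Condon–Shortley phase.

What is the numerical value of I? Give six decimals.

-0.144819

Checks pass: Σm=0; 16 even; l₃=6∈[2,10].
(2·4+1)(2·6+1)(2·6+1) = 1521
Δ: 4! 4! 8! / 17! → 1/15315300
sum: t=0:+1/829440 t=1:−1/25920 t=2:+1/9216 t=3:−1/25920 t=4:+1/829440 = 7/207360
3j²(4 6 6; 0 0 0) = Δ·Π!·Σ² = 28/2431  (sign +1)
sum: t=2:+1/645120 t=3:−1/181440 t=4:+1/829440 = -1/362880
3j²(4 6 6; 0 4 -4) = Δ·Π!·Σ² = 256/17017  (sign -1)
combine: 4πI² = 1521·28/2431·256/17017 = 9216/34969
take √, sign -1: I = -0.14481872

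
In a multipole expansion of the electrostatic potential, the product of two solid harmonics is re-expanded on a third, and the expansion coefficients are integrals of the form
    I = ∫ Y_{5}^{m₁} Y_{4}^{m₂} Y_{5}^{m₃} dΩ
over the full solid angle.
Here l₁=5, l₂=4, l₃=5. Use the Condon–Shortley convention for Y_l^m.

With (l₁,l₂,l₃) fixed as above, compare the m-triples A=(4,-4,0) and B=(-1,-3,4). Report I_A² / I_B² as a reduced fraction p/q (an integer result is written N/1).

3/5

Shared (l₁,l₂,l₃)=(5,4,5): N and (l;000)² cancel in I_A²/I_B².
A: Δ = 4!·6!·4!/15! = 1/3153150; Racah Σ t=0..0: t=0:+1/69120 = 1/69120; ⇒ 3j(5 4 5; 4 -4 0)² = 2/143, sgn -1
B: Δ = 4!·6!·4!/15! = 1/3153150; Racah Σ t=0..1: t=0:+1/103680 t=1:−1/17280 = -1/20736; ⇒ 3j(5 4 5; -1 -3 4)² = 10/429, sgn +1
I_A²/I_B² = (2/143)/(10/429) = 3/5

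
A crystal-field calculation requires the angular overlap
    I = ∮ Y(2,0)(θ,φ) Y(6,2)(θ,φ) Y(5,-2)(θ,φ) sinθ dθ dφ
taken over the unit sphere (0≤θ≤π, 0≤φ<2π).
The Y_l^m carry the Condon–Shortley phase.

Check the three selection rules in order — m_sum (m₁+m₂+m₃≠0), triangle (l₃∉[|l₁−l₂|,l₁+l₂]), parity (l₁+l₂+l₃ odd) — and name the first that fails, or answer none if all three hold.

Σmᵢ = 0  ✓
l₃∈[|l₁−l₂|,l₁+l₂]=[4,8], have l₃=5  ✓
Σlᵢ = 13 ⇒ odd  ✗

parity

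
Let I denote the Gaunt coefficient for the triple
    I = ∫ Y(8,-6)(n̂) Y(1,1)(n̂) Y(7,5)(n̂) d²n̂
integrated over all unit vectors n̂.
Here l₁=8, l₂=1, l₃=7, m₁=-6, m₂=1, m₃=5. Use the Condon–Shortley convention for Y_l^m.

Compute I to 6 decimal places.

Checks pass: Σm=0; 16 even; l₃=7∈[7,9].
(2·8+1)(2·1+1)(2·7+1) = 765
Δ: 2! 14! 0! / 17! → 1/2040
sum: t=1:−1/25401600 = -1/25401600
3j²(8 1 7; 0 0 0) = Δ·Π!·Σ² = 8/255  (sign +1)
sum: t=2:+1/1916006400 = 1/1916006400
3j²(8 1 7; -6 1 5) = Δ·Π!·Σ² = 91/2040  (sign +1)
combine: 4πI² = 765·8/255·91/2040 = 91/85
take √, sign +1: I = 0.29188132

0.291881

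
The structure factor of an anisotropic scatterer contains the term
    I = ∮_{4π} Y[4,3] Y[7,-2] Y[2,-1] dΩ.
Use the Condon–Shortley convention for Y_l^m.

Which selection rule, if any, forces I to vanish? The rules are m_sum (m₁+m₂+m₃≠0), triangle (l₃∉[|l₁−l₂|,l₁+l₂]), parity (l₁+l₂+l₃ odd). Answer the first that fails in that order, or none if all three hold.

Σmᵢ = 0  ✓
l₃∈[|l₁−l₂|,l₁+l₂]=[3,11], have l₃=2  ✗
Σlᵢ = 13 ⇒ odd

triangle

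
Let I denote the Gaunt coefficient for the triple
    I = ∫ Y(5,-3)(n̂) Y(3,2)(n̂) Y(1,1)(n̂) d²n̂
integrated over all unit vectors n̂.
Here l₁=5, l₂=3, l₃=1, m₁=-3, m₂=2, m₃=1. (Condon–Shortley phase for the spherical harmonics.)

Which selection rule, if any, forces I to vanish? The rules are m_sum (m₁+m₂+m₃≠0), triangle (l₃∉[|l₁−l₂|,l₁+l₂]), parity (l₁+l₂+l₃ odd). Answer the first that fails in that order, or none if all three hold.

m₁+m₂+m₃ = -3 + 2 + 1 = 0  ✓
triangle: |5−3|=2 ≤ l₃=1 ≤ 5+3=8  ✗
parity: l₁+l₂+l₃ = 9 is odd

triangle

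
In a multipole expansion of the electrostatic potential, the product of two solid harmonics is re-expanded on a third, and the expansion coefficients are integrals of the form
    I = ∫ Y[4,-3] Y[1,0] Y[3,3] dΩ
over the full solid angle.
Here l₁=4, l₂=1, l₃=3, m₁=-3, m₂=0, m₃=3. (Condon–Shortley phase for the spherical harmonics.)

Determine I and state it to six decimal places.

-0.162868

Rules hold: Σm=0, L=8 even, 3≤3≤5.
N = 9·3·7 = 189
Δ = 2!·6!·0!/9! = 1/252
Racah Σ t=1..1: t=1:−1/36 = -1/36
⇒ 3j(4 1 3; 0 0 0)² = 4/63, sgn +1
Racah Σ t=1..1: t=1:−1/720 = -1/720
⇒ 3j(4 1 3; -3 0 3)² = 1/36, sgn -1
4πI² = N·(3j₀)²·(3jₘ)² = 1/3
I = -1·√(0.333333/4π) = -0.16286750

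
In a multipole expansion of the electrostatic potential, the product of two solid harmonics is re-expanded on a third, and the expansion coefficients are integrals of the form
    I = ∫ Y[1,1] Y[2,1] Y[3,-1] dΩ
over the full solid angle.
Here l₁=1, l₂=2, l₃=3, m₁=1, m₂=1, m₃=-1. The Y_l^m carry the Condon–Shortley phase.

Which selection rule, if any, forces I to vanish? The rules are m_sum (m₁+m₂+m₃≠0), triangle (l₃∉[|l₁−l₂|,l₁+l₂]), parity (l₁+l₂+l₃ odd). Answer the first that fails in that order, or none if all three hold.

azimuthal sum: 1 + 1 − 1 = 1  ✗
1 ≤ 3 ≤ 3 (triangle on l)
L = 1 + 2 + 3 = 6 (even)

m_sum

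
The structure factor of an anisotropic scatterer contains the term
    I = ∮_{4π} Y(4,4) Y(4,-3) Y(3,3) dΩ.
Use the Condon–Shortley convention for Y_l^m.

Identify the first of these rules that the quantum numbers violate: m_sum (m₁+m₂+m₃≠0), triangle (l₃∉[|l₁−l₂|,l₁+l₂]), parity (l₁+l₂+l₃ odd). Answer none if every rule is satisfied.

Σmᵢ = 4  ✗
l₃∈[|l₁−l₂|,l₁+l₂]=[0,8], have l₃=3
Σlᵢ = 11 ⇒ odd

m_sum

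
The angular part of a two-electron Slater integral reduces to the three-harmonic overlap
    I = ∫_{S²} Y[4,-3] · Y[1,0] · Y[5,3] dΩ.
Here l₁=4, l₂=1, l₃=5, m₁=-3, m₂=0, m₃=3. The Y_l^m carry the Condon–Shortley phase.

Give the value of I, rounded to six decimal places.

-0.196426

m-sum 0 ✓  L=10 even ✓  3≤5≤5 ✓
Π(2lᵢ+1) = 9×3×11 = 297
triangle coeff Δ(4,1,5) = 1/495
Σ_t [0,0]: t=0:+1/576 = 1/576
(3j)²=5/99 [(4 1 5; 0 0 0)], sign=-1
Σ_t [0,0]: t=0:+1/5040 = 1/5040
(3j)²=16/495 [(4 1 5; -3 0 3)], sign=+1
⇒ 4πI² = 16/33
I = (-1)√(16/33/(4π)) = -0.19642560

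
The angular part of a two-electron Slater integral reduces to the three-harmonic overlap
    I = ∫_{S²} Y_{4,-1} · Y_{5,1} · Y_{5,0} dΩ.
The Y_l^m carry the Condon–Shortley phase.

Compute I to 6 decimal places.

-0.053153

Checks pass: Σm=0; 14 even; l₃=5∈[1,9].
(2·4+1)(2·5+1)(2·5+1) = 1089
Δ: 4! 4! 6! / 15! → 1/3153150
sum: t=0:+1/69120 t=1:−1/1728 t=2:+1/576 t=3:−1/1728 t=4:+1/69120 = 7/11520
3j²(4 5 5; 0 0 0) = Δ·Π!·Σ² = 2/143  (sign -1)
sum: t=1:−1/17280 t=2:+1/1152 t=3:−1/864 t=4:+1/6912 = -7/34560
3j²(4 5 5; -1 1 0) = Δ·Π!·Σ² = 1/429  (sign +1)
combine: 4πI² = 1089·2/143·1/429 = 6/169
take √, sign -1: I = -0.05315295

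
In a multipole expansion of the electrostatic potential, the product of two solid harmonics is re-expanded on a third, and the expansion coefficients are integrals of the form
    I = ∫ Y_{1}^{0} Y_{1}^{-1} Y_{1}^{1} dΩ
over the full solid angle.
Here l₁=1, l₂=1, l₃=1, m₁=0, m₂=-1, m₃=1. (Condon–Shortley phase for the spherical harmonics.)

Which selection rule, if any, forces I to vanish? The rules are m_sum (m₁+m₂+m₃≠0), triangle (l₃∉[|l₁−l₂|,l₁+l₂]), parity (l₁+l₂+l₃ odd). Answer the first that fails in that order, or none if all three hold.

azimuthal sum: 0 − 1 + 1 = 0  ✓
0 ≤ 1 ≤ 2 (triangle on l)  ✓
L = 1 + 1 + 1 = 3 (odd)  ✗

parity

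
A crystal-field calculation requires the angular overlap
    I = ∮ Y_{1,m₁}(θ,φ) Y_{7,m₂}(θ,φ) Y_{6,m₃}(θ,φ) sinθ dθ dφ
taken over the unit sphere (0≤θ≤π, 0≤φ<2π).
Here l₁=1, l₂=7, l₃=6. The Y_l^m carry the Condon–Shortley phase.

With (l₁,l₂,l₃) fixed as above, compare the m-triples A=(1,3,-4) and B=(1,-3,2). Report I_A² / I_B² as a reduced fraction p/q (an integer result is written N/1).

Same 1,7,6: normalisation and zero-m 3j drop out of the ratio.
A: Δ: 2! 0! 12! / 15! → 1/1365; sum: t=0:+1/14515200 = 1/14515200; 3j²(1 7 6; 1 3 -4) = Δ·Π!·Σ² = 2/455  (sign +1)
B: Δ: 2! 0! 12! / 15! → 1/1365; sum: t=0:+1/1935360 = 1/1935360; 3j²(1 7 6; 1 -3 2) = Δ·Π!·Σ² = 3/91  (sign +1)
I_A²/I_B² = (2/455)/(3/91) = 2/15

2/15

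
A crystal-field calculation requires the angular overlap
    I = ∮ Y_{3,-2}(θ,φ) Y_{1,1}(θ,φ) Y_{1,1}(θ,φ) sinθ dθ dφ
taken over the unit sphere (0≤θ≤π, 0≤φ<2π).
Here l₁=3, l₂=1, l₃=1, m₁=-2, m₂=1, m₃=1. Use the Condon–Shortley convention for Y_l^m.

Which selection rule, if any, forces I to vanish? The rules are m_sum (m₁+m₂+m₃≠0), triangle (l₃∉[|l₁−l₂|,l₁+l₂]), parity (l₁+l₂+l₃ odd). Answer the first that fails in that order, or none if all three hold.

triangle

m₁+m₂+m₃ = -2 + 1 + 1 = 0  ✓
triangle: |3−1|=2 ≤ l₃=1 ≤ 3+1=4  ✗
parity: l₁+l₂+l₃ = 5 is odd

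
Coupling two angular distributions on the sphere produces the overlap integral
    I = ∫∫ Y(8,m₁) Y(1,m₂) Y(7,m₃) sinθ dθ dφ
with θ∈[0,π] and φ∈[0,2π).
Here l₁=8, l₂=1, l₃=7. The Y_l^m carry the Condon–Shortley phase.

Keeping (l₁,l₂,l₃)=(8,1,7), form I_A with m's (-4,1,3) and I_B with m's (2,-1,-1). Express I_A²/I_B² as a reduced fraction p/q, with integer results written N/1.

22/15

l's match ⇒ only the (l;m) 3-j factors differ between A and B.
A: triangle coeff Δ(8,1,7) = 1/2040; Σ_t [2,2]: t=2:+1/174182400 = 1/174182400; (3j)²=11/340 [(8 1 7; -4 1 3)], sign=+1
B: triangle coeff Δ(8,1,7) = 1/2040; Σ_t [0,0]: t=0:+1/58060800 = 1/58060800; (3j)²=3/136 [(8 1 7; 2 -1 -1)], sign=+1
I_A²/I_B² = (11/340)/(3/136) = 22/15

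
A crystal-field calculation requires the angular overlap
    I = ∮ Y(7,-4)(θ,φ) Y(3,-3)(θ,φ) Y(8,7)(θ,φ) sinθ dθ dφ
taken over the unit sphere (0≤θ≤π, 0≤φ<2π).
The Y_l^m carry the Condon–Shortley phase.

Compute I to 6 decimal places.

Checks pass: Σm=0; 18 even; l₃=8∈[4,10].
(2·7+1)(2·3+1)(2·8+1) = 1785
Δ: 2! 12! 4! / 19! → 1/5290740
sum: t=0:+1/7257600 t=1:−1/2073600 t=2:+1/7257600 = -1/4838400
3j²(7 3 8; 0 0 0) = Δ·Π!·Σ² = 252/20995  (sign -1)
sum: t=0:+1/1916006400 = 1/1916006400
3j²(7 3 8; -4 -3 7) = Δ·Π!·Σ² = 15/1292  (sign -1)
combine: 4πI² = 1785·252/20995·15/1292 = 19845/79781
take √, sign +1: I = 0.14069248

0.140692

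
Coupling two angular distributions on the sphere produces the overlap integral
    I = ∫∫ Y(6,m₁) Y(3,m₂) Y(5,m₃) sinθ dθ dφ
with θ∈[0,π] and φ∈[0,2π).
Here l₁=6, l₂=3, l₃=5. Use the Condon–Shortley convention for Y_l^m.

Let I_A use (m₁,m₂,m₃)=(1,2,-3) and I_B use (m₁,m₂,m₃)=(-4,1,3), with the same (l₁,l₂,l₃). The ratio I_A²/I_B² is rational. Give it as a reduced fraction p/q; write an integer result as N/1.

32/15

l's match ⇒ only the (l;m) 3-j factors differ between A and B.
A: triangle coeff Δ(6,3,5) = 1/675675; Σ_t [3,4]: t=3:−1/17280 t=4:+1/120960 = -1/20160; (3j)²=64/3003 [(6 3 5; 1 2 -3)], sign=-1
B: triangle coeff Δ(6,3,5) = 1/675675; Σ_t [2,4]: t=2:+1/322560 t=3:−1/30240 t=4:+1/69120 = -1/64512; (3j)²=10/1001 [(6 3 5; -4 1 3)], sign=-1
I_A²/I_B² = (64/3003)/(10/1001) = 32/15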